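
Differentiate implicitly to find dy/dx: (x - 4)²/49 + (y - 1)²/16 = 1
Take d/dx of both sides. Since y is implicitly a function of x, the chain rule attaches a y' = dy/dx factor whenever we differentiate through y.

Set F(x, y) = (left side) − (right side), so the curve is F = 0. Differentiating each term of F:
  d/dx[(x - 4)^2/49] = 2x/49 - 8/49
  d/dx[(y - 1)^2/16] = y'(y - 1)/8
  d/dx[-1] = 0

Collecting, the y'-free part is the partial derivative in x and the y' coefficient is the partial derivative in y:
  ∂F/∂x = 2x/49 - 8/49
  ∂F/∂y = y/8 - 1/8

so d/dx[F(x, y(x))] = ∂F/∂x + (∂F/∂y)·y' = 0. Rearranging,
  dy/dx = -(∂F/∂x)/(∂F/∂y) = -(2x/49 - 8/49)/(y/8 - 1/8)
        = -(2(x - 4)/49)/((y - 1)/8) = 16(4 - x)/(49(y - 1))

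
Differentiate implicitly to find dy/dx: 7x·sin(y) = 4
Apply d/dx to both sides, remembering that y depends on x. Each occurrence of y therefore brings in a y' = dy/dx via the chain rule.

With F(x, y) equal to the left-hand side minus the right, differentiate F term by term:
  d/dx[7x·sin(y)] = 7x·y'·cos(y) + 7sin(y)
  d/dx[-4] = 0
Adding these up, d/dx[F] = 0 becomes
  (7sin(y)) + (7x·cos(y))·y' = 0,
so isolating y',
  dy/dx = -(7sin(y))/(7x·cos(y)) = -tan(y)/x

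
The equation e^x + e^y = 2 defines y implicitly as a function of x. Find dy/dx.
Take d/dx of both sides. Since y is implicitly a function of x, the chain rule attaches a y' = dy/dx factor whenever we differentiate through y.

Set F(x, y) = (left side) − (right side), so the curve is F = 0. Differentiating each term of F:
  d/dx[e^(x)] = e^(x)
  d/dx[e^(y)] = y'·e^(y)
  d/dx[-2] = 0

Collecting, the y'-free part is the partial derivative in x and the y' coefficient is the partial derivative in y:
  ∂F/∂x = e^(x)
  ∂F/∂y = e^(y)

so d/dx[F(x, y(x))] = ∂F/∂x + (∂F/∂y)·y' = 0. Rearranging,
  dy/dx = -(∂F/∂x)/(∂F/∂y) = -(e^(x))/(e^(y)) = -e^(x - y)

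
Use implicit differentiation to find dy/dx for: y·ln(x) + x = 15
Take d/dx of both sides. Since y is implicitly a function of x, the chain rule attaches a y' = dy/dx factor whenever we differentiate through y.

Set F(x, y) = (left side) − (right side), so the curve is F = 0. Differentiating each term of F:
  d/dx[x] = 1
  d/dx[y·ln(x)] = y'·ln(x) + y/x
  d/dx[-15] = 0

Collecting, the y'-free part is the partial derivative in x and the y' coefficient is the partial derivative in y:
  ∂F/∂x = 1 + y/x
  ∂F/∂y = ln(x)

so d/dx[F(x, y(x))] = ∂F/∂x + (∂F/∂y)·y' = 0. Rearranging,
  dy/dx = -(∂F/∂x)/(∂F/∂y) = -(1 + y/x)/(ln(x))
        = -((x + y)/x)/(ln(x)) = (-x - y)/(x·ln(x))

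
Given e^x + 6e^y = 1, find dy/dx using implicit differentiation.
Differentiate both sides with respect to x, treating y as y(x). By the chain rule, any term containing y contributes a factor of y' = dy/dx when we differentiate it.

Move every term to one side and write the relation as F(x, y) = 0. Term by term,
  d/dx[e^(x)] = e^(x)
  d/dx[6e^(y)] = 6·y'·e^(y)
  d/dx[-1] = 0

The pieces without y' make up ∂F/∂x and the coefficient of y' is ∂F/∂y:
  ∂F/∂x = e^(x),
  ∂F/∂y = 6e^(y).

Since d/dx[F] = ∂F/∂x + (∂F/∂y)·y' = 0, solve for y':
  (∂F/∂y)·y' = -∂F/∂x
  dy/dx = -(∂F/∂x)/(∂F/∂y) = -(e^(x))/(6e^(y)) = -e^(x - y)/6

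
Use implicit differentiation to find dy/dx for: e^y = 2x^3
Apply d/dx to both sides, remembering that y depends on x. Each occurrence of y therefore brings in a y' = dy/dx via the chain rule.

With F(x, y) equal to the left-hand side minus the right, differentiate F term by term:
  d/dx[-2x^3] = -6x^2
  d/dx[e^(y)] = y'·e^(y)
Adding these up, d/dx[F] = 0 becomes
  (-6x^2) + (e^(y))·y' = 0,
so isolating y',
  dy/dx = -(-6x^2)/(e^(y)) = 6x^2e^(-y)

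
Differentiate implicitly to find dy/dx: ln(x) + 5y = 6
Take d/dx of both sides. Since y is implicitly a function of x, the chain rule attaches a y' = dy/dx factor whenever we differentiate through y.

Set F(x, y) = (left side) − (right side), so the curve is F = 0. Differentiating each term of F:
  d/dx[5y] = 5·y'
  d/dx[ln(x)] = 1/x
  d/dx[-6] = 0

Collecting, the y'-free part is the partial derivative in x and the y' coefficient is the partial derivative in y:
  ∂F/∂x = 1/x
  ∂F/∂y = 5

so d/dx[F(x, y(x))] = ∂F/∂x + (∂F/∂y)·y' = 0. Rearranging,
  dy/dx = -(∂F/∂x)/(∂F/∂y) = -(1/x)/(5) = -1/(5x)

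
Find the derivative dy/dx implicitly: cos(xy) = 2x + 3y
Differentiate both sides with respect to x, treating y as y(x). By the chain rule, any term containing y contributes a factor of y' = dy/dx when we differentiate it.

Move every term to one side and write the relation as F(x, y) = 0. Term by term,
  d/dx[-2x] = -2
  d/dx[-3y] = -3·y'
  d/dx[cos(xy)] = -(x·y' + y)·sin(xy)

The pieces without y' make up ∂F/∂x and the coefficient of y' is ∂F/∂y:
  ∂F/∂x = -y·sin(xy) - 2,
  ∂F/∂y = -x·sin(xy) - 3.

Since d/dx[F] = ∂F/∂x + (∂F/∂y)·y' = 0, solve for y':
  (∂F/∂y)·y' = -∂F/∂x
  dy/dx = -(∂F/∂x)/(∂F/∂y) = -(-y·sin(xy) - 2)/(-x·sin(xy) - 3) = -(y·sin(xy) + 2)/(x·sin(xy) + 3)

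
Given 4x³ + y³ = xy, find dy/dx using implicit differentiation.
Apply d/dx to both sides, remembering that y depends on x. Each occurrence of y therefore brings in a y' = dy/dx via the chain rule.

With F(x, y) equal to the left-hand side minus the right, differentiate F term by term:
  d/dx[4x^3] = 12x^2
  d/dx[-xy] = -x·y' - y
  d/dx[y^3] = 3y^2·y'
Adding these up, d/dx[F] = 0 becomes
  (12x^2 - y) + (-x + 3y^2)·y' = 0,
so isolating y',
  dy/dx = -(12x^2 - y)/(-x + 3y^2) = (12x^2 - y)/(x - 3y^2)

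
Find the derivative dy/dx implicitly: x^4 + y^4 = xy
Differentiate the relation implicitly: treat y = y(x) and apply the chain rule, so every y-derivative picks up a y' = dy/dx factor.

With everything moved to the left-hand side, differentiate term by term:
  d/dx[x^4] = 4x^3
  d/dx[-xy] = -x·y' - y
  d/dx[y^4] = 4y^3·y'

Separating the contributions that come from x directly and those that come through y:
  without y':      4x^3 - y
  multiplying y':  -x + 4y^3

so (4x^3 - y) + (-x + 4y^3)·y' = 0, and therefore
  dy/dx = -(4x^3 - y)/(-x + 4y^3) = (4x^3 - y)/(x - 4y^3)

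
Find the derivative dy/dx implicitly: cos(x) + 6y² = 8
Take d/dx of both sides. Since y is implicitly a function of x, the chain rule attaches a y' = dy/dx factor whenever we differentiate through y.

Set F(x, y) = (left side) − (right side), so the curve is F = 0. Differentiating each term of F:
  d/dx[6y^2] = 12y·y'
  d/dx[cos(x)] = -sin(x)
  d/dx[-8] = 0

Collecting, the y'-free part is the partial derivative in x and the y' coefficient is the partial derivative in y:
  ∂F/∂x = -sin(x)
  ∂F/∂y = 12y

so d/dx[F(x, y(x))] = ∂F/∂x + (∂F/∂y)·y' = 0. Rearranging,
  dy/dx = -(∂F/∂x)/(∂F/∂y) = -(-sin(x))/(12y) = sin(x)/(12y)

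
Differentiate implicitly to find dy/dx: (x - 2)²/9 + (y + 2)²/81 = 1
Apply d/dx to both sides, remembering that y depends on x. Each occurrence of y therefore brings in a y' = dy/dx via the chain rule.

With F(x, y) equal to the left-hand side minus the right, differentiate F term by term:
  d/dx[(x - 2)^2/9] = 2x/9 - 4/9
  d/dx[(y + 2)^2/81] = 2·y'(y + 2)/81
  d/dx[-1] = 0
Adding these up, d/dx[F] = 0 becomes
  (2x/9 - 4/9) + (2y/81 + 4/81)·y' = 0,
so isolating y',
  dy/dx = -(2x/9 - 4/9)/(2y/81 + 4/81)
        = -(2(x - 2)/9)/(2(y + 2)/81) = 9(2 - x)/(y + 2)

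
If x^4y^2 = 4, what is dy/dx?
Differentiate the relation implicitly: treat y = y(x) and apply the chain rule, so every y-derivative picks up a y' = dy/dx factor.

With everything moved to the left-hand side, differentiate term by term:
  d/dx[x^4y^2] = 2x^4y·y' + 4x^3y^2
  d/dx[-4] = 0

Separating the contributions that come from x directly and those that come through y:
  without y':      4x^3y^2
  multiplying y':  2x^4y

so (4x^3y^2) + (2x^4y)·y' = 0, and therefore
  dy/dx = -(4x^3y^2)/(2x^4y) = -2y/x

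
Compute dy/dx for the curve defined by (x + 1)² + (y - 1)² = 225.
Take d/dx of both sides. Since y is implicitly a function of x, the chain rule attaches a y' = dy/dx factor whenever we differentiate through y.

Set F(x, y) = (left side) − (right side), so the curve is F = 0. Differentiating each term of F:
  d/dx[(x + 1)^2] = 2x + 2
  d/dx[(y - 1)^2] = 2·y'(y - 1)
  d/dx[-225] = 0

Collecting, the y'-free part is the partial derivative in x and the y' coefficient is the partial derivative in y:
  ∂F/∂x = 2x + 2
  ∂F/∂y = 2y - 2

so d/dx[F(x, y(x))] = ∂F/∂x + (∂F/∂y)·y' = 0. Rearranging,
  dy/dx = -(∂F/∂x)/(∂F/∂y) = -(2x + 2)/(2y - 2) = (-x - 1)/(y - 1)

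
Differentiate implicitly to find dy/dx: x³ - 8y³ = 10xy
Take d/dx of both sides. Since y is implicitly a function of x, the chain rule attaches a y' = dy/dx factor whenever we differentiate through y.

Set F(x, y) = (left side) − (right side), so the curve is F = 0. Differentiating each term of F:
  d/dx[x^3] = 3x^2
  d/dx[-10xy] = -10x·y' - 10y
  d/dx[-8y^3] = -24y^2·y'

Collecting, the y'-free part is the partial derivative in x and the y' coefficient is the partial derivative in y:
  ∂F/∂x = 3x^2 - 10y
  ∂F/∂y = -10x - 24y^2

so d/dx[F(x, y(x))] = ∂F/∂x + (∂F/∂y)·y' = 0. Rearranging,
  dy/dx = -(∂F/∂x)/(∂F/∂y) = -(3x^2 - 10y)/(-10x - 24y^2) = (3x^2 - 10y)/(2(5x + 12y^2))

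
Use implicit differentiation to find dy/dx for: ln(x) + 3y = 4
Apply d/dx to both sides, remembering that y depends on x. Each occurrence of y therefore brings in a y' = dy/dx via the chain rule.

With F(x, y) equal to the left-hand side minus the right, differentiate F term by term:
  d/dx[3y] = 3·y'
  d/dx[ln(x)] = 1/x
  d/dx[-4] = 0
Adding these up, d/dx[F] = 0 becomes
  (1/x) + (3)·y' = 0,
so isolating y',
  dy/dx = -(1/x)/(3) = -1/(3x)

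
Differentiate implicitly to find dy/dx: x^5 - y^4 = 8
Apply d/dx to both sides, remembering that y depends on x. Each occurrence of y therefore brings in a y' = dy/dx via the chain rule.

With F(x, y) equal to the left-hand side minus the right, differentiate F term by term:
  d/dx[x^5] = 5x^4
  d/dx[-y^4] = -4y^3·y'
  d/dx[-8] = 0
Adding these up, d/dx[F] = 0 becomes
  (5x^4) + (-4y^3)·y' = 0,
so isolating y',
  dy/dx = -(5x^4)/(-4y^3) = 5x^4/(4y^3)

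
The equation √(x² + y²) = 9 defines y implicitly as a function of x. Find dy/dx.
Apply d/dx to both sides, remembering that y depends on x. Each occurrence of y therefore brings in a y' = dy/dx via the chain rule.

With F(x, y) equal to the left-hand side minus the right, differentiate F term by term:
  d/dx[√(x^2 + y^2)] = (x + y·y')/√(x^2 + y^2)
  d/dx[-9] = 0
Adding these up, d/dx[F] = 0 becomes
  (x/√(x^2 + y^2)) + (y/√(x^2 + y^2))·y' = 0,
so isolating y',
  dy/dx = -(x/√(x^2 + y^2))/(y/√(x^2 + y^2)) = -x/y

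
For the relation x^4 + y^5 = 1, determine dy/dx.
Take d/dx of both sides. Since y is implicitly a function of x, the chain rule attaches a y' = dy/dx factor whenever we differentiate through y.

Set F(x, y) = (left side) − (right side), so the curve is F = 0. Differentiating each term of F:
  d/dx[x^4] = 4x^3
  d/dx[y^5] = 5y^4·y'
  d/dx[-1] = 0

Collecting, the y'-free part is the partial derivative in x and the y' coefficient is the partial derivative in y:
  ∂F/∂x = 4x^3
  ∂F/∂y = 5y^4

so d/dx[F(x, y(x))] = ∂F/∂x + (∂F/∂y)·y' = 0. Rearranging,
  dy/dx = -(∂F/∂x)/(∂F/∂y) = -(4x^3)/(5y^4) = -4x^3/(5y^4)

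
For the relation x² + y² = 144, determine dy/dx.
Differentiate both sides with respect to x, treating y as y(x). By the chain rule, any term containing y contributes a factor of y' = dy/dx when we differentiate it.

Move every term to one side and write the relation as F(x, y) = 0. Term by term,
  d/dx[x^2] = 2x
  d/dx[y^2] = 2y·y'
  d/dx[-144] = 0

The pieces without y' make up ∂F/∂x and the coefficient of y' is ∂F/∂y:
  ∂F/∂x = 2x,
  ∂F/∂y = 2y.

Since d/dx[F] = ∂F/∂x + (∂F/∂y)·y' = 0, solve for y':
  (∂F/∂y)·y' = -∂F/∂x
  dy/dx = -(∂F/∂x)/(∂F/∂y) = -(2x)/(2y) = -x/y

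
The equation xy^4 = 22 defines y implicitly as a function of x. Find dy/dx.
Take d/dx of both sides. Since y is implicitly a function of x, the chain rule attaches a y' = dy/dx factor whenever we differentiate through y.

Set F(x, y) = (left side) − (right side), so the curve is F = 0. Differentiating each term of F:
  d/dx[xy^4] = 4xy^3·y' + y^4
  d/dx[-22] = 0

Collecting, the y'-free part is the partial derivative in x and the y' coefficient is the partial derivative in y:
  ∂F/∂x = y^4
  ∂F/∂y = 4xy^3

so d/dx[F(x, y(x))] = ∂F/∂x + (∂F/∂y)·y' = 0. Rearranging,
  dy/dx = -(∂F/∂x)/(∂F/∂y) = -(y^4)/(4xy^3) = -y/(4x)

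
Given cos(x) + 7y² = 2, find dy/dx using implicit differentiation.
Apply d/dx to both sides, remembering that y depends on x. Each occurrence of y therefore brings in a y' = dy/dx via the chain rule.

With F(x, y) equal to the left-hand side minus the right, differentiate F term by term:
  d/dx[7y^2] = 14y·y'
  d/dx[cos(x)] = -sin(x)
  d/dx[-2] = 0
Adding these up, d/dx[F] = 0 becomes
  (-sin(x)) + (14y)·y' = 0,
so isolating y',
  dy/dx = -(-sin(x))/(14y) = sin(x)/(14y)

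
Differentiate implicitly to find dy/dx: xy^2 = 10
Differentiate both sides with respect to x, treating y as y(x). By the chain rule, any term containing y contributes a factor of y' = dy/dx when we differentiate it.

Move every term to one side and write the relation as F(x, y) = 0. Term by term,
  d/dx[xy^2] = 2xy·y' + y^2
  d/dx[-10] = 0

The pieces without y' make up ∂F/∂x and the coefficient of y' is ∂F/∂y:
  ∂F/∂x = y^2,
  ∂F/∂y = 2xy.

Since d/dx[F] = ∂F/∂x + (∂F/∂y)·y' = 0, solve for y':
  (∂F/∂y)·y' = -∂F/∂x
  dy/dx = -(∂F/∂x)/(∂F/∂y) = -(y^2)/(2xy) = -y/(2x)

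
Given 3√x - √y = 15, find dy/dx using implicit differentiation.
Take d/dx of both sides. Since y is implicitly a function of x, the chain rule attaches a y' = dy/dx factor whenever we differentiate through y.

Set F(x, y) = (left side) − (right side), so the curve is F = 0. Differentiating each term of F:
  d/dx[3√(x)] = 3/(2√(x))
  d/dx[-√(y)] = -y'/(2√(y))
  d/dx[-15] = 0

Collecting, the y'-free part is the partial derivative in x and the y' coefficient is the partial derivative in y:
  ∂F/∂x = 3/(2√(x))
  ∂F/∂y = -1/(2√(y))

so d/dx[F(x, y(x))] = ∂F/∂x + (∂F/∂y)·y' = 0. Rearranging,
  dy/dx = -(∂F/∂x)/(∂F/∂y) = -(3/(2√(x)))/(-1/(2√(y))) = 3√(y)/√(x)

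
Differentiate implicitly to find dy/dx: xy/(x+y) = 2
Take d/dx of both sides. Since y is implicitly a function of x, the chain rule attaches a y' = dy/dx factor whenever we differentiate through y.

Set F(x, y) = (left side) − (right side), so the curve is F = 0. Differentiating each term of F:
  d/dx[xy/(x + y)] = xy(-y' - 1)/(x + y)^2 + x·y'/(x + y) + y/(x + y)
  d/dx[-2] = 0

Collecting, the y'-free part is the partial derivative in x and the y' coefficient is the partial derivative in y:
  ∂F/∂x = -xy/(x + y)^2 + y/(x + y)
  ∂F/∂y = -xy/(x + y)^2 + x/(x + y)

so d/dx[F(x, y(x))] = ∂F/∂x + (∂F/∂y)·y' = 0. Rearranging,
  dy/dx = -(∂F/∂x)/(∂F/∂y) = -(-xy/(x + y)^2 + y/(x + y))/(-xy/(x + y)^2 + x/(x + y))
        = -(y^2/(x + y)^2)/(x^2/(x + y)^2) = -y^2/x^2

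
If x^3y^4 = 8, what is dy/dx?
Apply d/dx to both sides, remembering that y depends on x. Each occurrence of y therefore brings in a y' = dy/dx via the chain rule.

With F(x, y) equal to the left-hand side minus the right, differentiate F term by term:
  d/dx[x^3y^4] = 4x^3y^3·y' + 3x^2y^4
  d/dx[-8] = 0
Adding these up, d/dx[F] = 0 becomes
  (3x^2y^4) + (4x^3y^3)·y' = 0,
so isolating y',
  dy/dx = -(3x^2y^4)/(4x^3y^3) = -3y/(4x)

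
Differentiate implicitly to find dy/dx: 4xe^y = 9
Differentiate both sides with respect to x, treating y as y(x). By the chain rule, any term containing y contributes a factor of y' = dy/dx when we differentiate it.

Move every term to one side and write the relation as F(x, y) = 0. Term by term,
  d/dx[4x·e^(y)] = 4x·y'·e^(y) + 4e^(y)
  d/dx[-9] = 0

The pieces without y' make up ∂F/∂x and the coefficient of y' is ∂F/∂y:
  ∂F/∂x = 4e^(y),
  ∂F/∂y = 4x·e^(y).

Since d/dx[F] = ∂F/∂x + (∂F/∂y)·y' = 0, solve for y':
  (∂F/∂y)·y' = -∂F/∂x
  dy/dx = -(∂F/∂x)/(∂F/∂y) = -(4e^(y))/(4x·e^(y)) = -1/x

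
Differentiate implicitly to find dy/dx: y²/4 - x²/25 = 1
Differentiate the relation implicitly: treat y = y(x) and apply the chain rule, so every y-derivative picks up a y' = dy/dx factor.

With everything moved to the left-hand side, differentiate term by term:
  d/dx[-x^2/25] = -2x/25
  d/dx[y^2/4] = y·y'/2
  d/dx[-1] = 0

Separating the contributions that come from x directly and those that come through y:
  without y':      -2x/25
  multiplying y':  y/2

so (-2x/25) + (y/2)·y' = 0, and therefore
  dy/dx = -(-2x/25)/(y/2) = 4x/(25y)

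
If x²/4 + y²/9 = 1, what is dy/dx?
Differentiate the relation implicitly: treat y = y(x) and apply the chain rule, so every y-derivative picks up a y' = dy/dx factor.

With everything moved to the left-hand side, differentiate term by term:
  d/dx[x^2/4] = x/2
  d/dx[y^2/9] = 2y·y'/9
  d/dx[-1] = 0

Separating the contributions that come from x directly and those that come through y:
  without y':      x/2
  multiplying y':  2y/9

so (x/2) + (2y/9)·y' = 0, and therefore
  dy/dx = -(x/2)/(2y/9) = -9x/(4y)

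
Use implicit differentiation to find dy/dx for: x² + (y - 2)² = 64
Differentiate both sides with respect to x, treating y as y(x). By the chain rule, any term containing y contributes a factor of y' = dy/dx when we differentiate it.

Move every term to one side and write the relation as F(x, y) = 0. Term by term,
  d/dx[x^2] = 2x
  d/dx[(y - 2)^2] = 2·y'(y - 2)
  d/dx[-64] = 0

The pieces without y' make up ∂F/∂x and the coefficient of y' is ∂F/∂y:
  ∂F/∂x = 2x,
  ∂F/∂y = 2y - 4.

Since d/dx[F] = ∂F/∂x + (∂F/∂y)·y' = 0, solve for y':
  (∂F/∂y)·y' = -∂F/∂x
  dy/dx = -(∂F/∂x)/(∂F/∂y) = -(2x)/(2y - 4) = -x/(y - 2)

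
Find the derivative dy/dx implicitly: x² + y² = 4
Differentiate both sides with respect to x, treating y as y(x). By the chain rule, any term containing y contributes a factor of y' = dy/dx when we differentiate it.

Move every term to one side and write the relation as F(x, y) = 0. Term by term,
  d/dx[x^2] = 2x
  d/dx[y^2] = 2y·y'
  d/dx[-4] = 0

The pieces without y' make up ∂F/∂x and the coefficient of y' is ∂F/∂y:
  ∂F/∂x = 2x,
  ∂F/∂y = 2y.

Since d/dx[F] = ∂F/∂x + (∂F/∂y)·y' = 0, solve for y':
  (∂F/∂y)·y' = -∂F/∂x
  dy/dx = -(∂F/∂x)/(∂F/∂y) = -(2x)/(2y) = -x/y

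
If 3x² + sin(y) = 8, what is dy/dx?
Apply d/dx to both sides, remembering that y depends on x. Each occurrence of y therefore brings in a y' = dy/dx via the chain rule.

With F(x, y) equal to the left-hand side minus the right, differentiate F term by term:
  d/dx[3x^2] = 6x
  d/dx[sin(y)] = y'·cos(y)
  d/dx[-8] = 0
Adding these up, d/dx[F] = 0 becomes
  (6x) + (cos(y))·y' = 0,
so isolating y',
  dy/dx = -(6x)/(cos(y)) = -6x/cos(y)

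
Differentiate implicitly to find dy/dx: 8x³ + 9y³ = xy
Take d/dx of both sides. Since y is implicitly a function of x, the chain rule attaches a y' = dy/dx factor whenever we differentiate through y.

Set F(x, y) = (left side) − (right side), so the curve is F = 0. Differentiating each term of F:
  d/dx[8x^3] = 24x^2
  d/dx[-xy] = -x·y' - y
  d/dx[9y^3] = 27y^2·y'

Collecting, the y'-free part is the partial derivative in x and the y' coefficient is the partial derivative in y:
  ∂F/∂x = 24x^2 - y
  ∂F/∂y = -x + 27y^2

so d/dx[F(x, y(x))] = ∂F/∂x + (∂F/∂y)·y' = 0. Rearranging,
  dy/dx = -(∂F/∂x)/(∂F/∂y) = -(24x^2 - y)/(-x + 27y^2) = (24x^2 - y)/(x - 27y^2)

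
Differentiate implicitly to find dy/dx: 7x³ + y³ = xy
Take d/dx of both sides. Since y is implicitly a function of x, the chain rule attaches a y' = dy/dx factor whenever we differentiate through y.

Set F(x, y) = (left side) − (right side), so the curve is F = 0. Differentiating each term of F:
  d/dx[7x^3] = 21x^2
  d/dx[-xy] = -x·y' - y
  d/dx[y^3] = 3y^2·y'

Collecting, the y'-free part is the partial derivative in x and the y' coefficient is the partial derivative in y:
  ∂F/∂x = 21x^2 - y
  ∂F/∂y = -x + 3y^2

so d/dx[F(x, y(x))] = ∂F/∂x + (∂F/∂y)·y' = 0. Rearranging,
  dy/dx = -(∂F/∂x)/(∂F/∂y) = -(21x^2 - y)/(-x + 3y^2) = (21x^2 - y)/(x - 3y^2)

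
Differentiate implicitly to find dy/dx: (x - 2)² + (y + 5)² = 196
Differentiate both sides with respect to x, treating y as y(x). By the chain rule, any term containing y contributes a factor of y' = dy/dx when we differentiate it.

Move every term to one side and write the relation as F(x, y) = 0. Term by term,
  d/dx[(x - 2)^2] = 2x - 4
  d/dx[(y + 5)^2] = 2·y'(y + 5)
  d/dx[-196] = 0

The pieces without y' make up ∂F/∂x and the coefficient of y' is ∂F/∂y:
  ∂F/∂x = 2x - 4,
  ∂F/∂y = 2y + 10.

Since d/dx[F] = ∂F/∂x + (∂F/∂y)·y' = 0, solve for y':
  (∂F/∂y)·y' = -∂F/∂x
  dy/dx = -(∂F/∂x)/(∂F/∂y) = -(2x - 4)/(2y + 10) = (2 - x)/(y + 5)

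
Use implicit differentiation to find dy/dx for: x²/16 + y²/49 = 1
Differentiate both sides with respect to x, treating y as y(x). By the chain rule, any term containing y contributes a factor of y' = dy/dx when we differentiate it.

Move every term to one side and write the relation as F(x, y) = 0. Term by term,
  d/dx[x^2/16] = x/8
  d/dx[y^2/49] = 2y·y'/49
  d/dx[-1] = 0

The pieces without y' make up ∂F/∂x and the coefficient of y' is ∂F/∂y:
  ∂F/∂x = x/8,
  ∂F/∂y = 2y/49.

Since d/dx[F] = ∂F/∂x + (∂F/∂y)·y' = 0, solve for y':
  (∂F/∂y)·y' = -∂F/∂x
  dy/dx = -(∂F/∂x)/(∂F/∂y) = -(x/8)/(2y/49) = -49x/(16y)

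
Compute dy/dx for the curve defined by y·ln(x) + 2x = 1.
Apply d/dx to both sides, remembering that y depends on x. Each occurrence of y therefore brings in a y' = dy/dx via the chain rule.

With F(x, y) equal to the left-hand side minus the right, differentiate F term by term:
  d/dx[2x] = 2
  d/dx[y·ln(x)] = y'·ln(x) + y/x
  d/dx[-1] = 0
Adding these up, d/dx[F] = 0 becomes
  (2 + y/x) + (ln(x))·y' = 0,
so isolating y',
  dy/dx = -(2 + y/x)/(ln(x))
        = -((2x + y)/x)/(ln(x)) = (-2x - y)/(x·ln(x))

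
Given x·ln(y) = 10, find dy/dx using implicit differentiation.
Differentiate the relation implicitly: treat y = y(x) and apply the chain rule, so every y-derivative picks up a y' = dy/dx factor.

With everything moved to the left-hand side, differentiate term by term:
  d/dx[x·ln(y)] = x·y'/y + ln(y)
  d/dx[-10] = 0

Separating the contributions that come from x directly and those that come through y:
  without y':      ln(y)
  multiplying y':  x/y

so (ln(y)) + (x/y)·y' = 0, and therefore
  dy/dx = -(ln(y))/(x/y) = -y·ln(y)/x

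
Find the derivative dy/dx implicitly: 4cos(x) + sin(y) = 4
Apply d/dx to both sides, remembering that y depends on x. Each occurrence of y therefore brings in a y' = dy/dx via the chain rule.

With F(x, y) equal to the left-hand side minus the right, differentiate F term by term:
  d/dx[sin(y)] = y'·cos(y)
  d/dx[4cos(x)] = -4sin(x)
  d/dx[-4] = 0
Adding these up, d/dx[F] = 0 becomes
  (-4sin(x)) + (cos(y))·y' = 0,
so isolating y',
  dy/dx = -(-4sin(x))/(cos(y)) = 4sin(x)/cos(y)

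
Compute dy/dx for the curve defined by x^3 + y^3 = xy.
Differentiate the relation implicitly: treat y = y(x) and apply the chain rule, so every y-derivative picks up a y' = dy/dx factor.

With everything moved to the left-hand side, differentiate term by term:
  d/dx[x^3] = 3x^2
  d/dx[-xy] = -x·y' - y
  d/dx[y^3] = 3y^2·y'

Separating the contributions that come from x directly and those that come through y:
  without y':      3x^2 - y
  multiplying y':  -x + 3y^2

so (3x^2 - y) + (-x + 3y^2)·y' = 0, and therefore
  dy/dx = -(3x^2 - y)/(-x + 3y^2) = (3x^2 - y)/(x - 3y^2)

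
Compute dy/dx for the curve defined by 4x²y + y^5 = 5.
Differentiate both sides with respect to x, treating y as y(x). By the chain rule, any term containing y contributes a factor of y' = dy/dx when we differentiate it.

Move every term to one side and write the relation as F(x, y) = 0. Term by term,
  d/dx[4x^2y] = 4x^2·y' + 8xy
  d/dx[y^5] = 5y^4·y'
  d/dx[-5] = 0

The pieces without y' make up ∂F/∂x and the coefficient of y' is ∂F/∂y:
  ∂F/∂x = 8xy,
  ∂F/∂y = 4x^2 + 5y^4.

Since d/dx[F] = ∂F/∂x + (∂F/∂y)·y' = 0, solve for y':
  (∂F/∂y)·y' = -∂F/∂x
  dy/dx = -(∂F/∂x)/(∂F/∂y) = -(8xy)/(4x^2 + 5y^4) = -8xy/(4x^2 + 5y^4)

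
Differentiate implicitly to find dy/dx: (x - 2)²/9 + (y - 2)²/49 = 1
Apply d/dx to both sides, remembering that y depends on x. Each occurrence of y therefore brings in a y' = dy/dx via the chain rule.

With F(x, y) equal to the left-hand side minus the right, differentiate F term by term:
  d/dx[(x - 2)^2/9] = 2x/9 - 4/9
  d/dx[(y - 2)^2/49] = 2·y'(y - 2)/49
  d/dx[-1] = 0
Adding these up, d/dx[F] = 0 becomes
  (2x/9 - 4/9) + (2y/49 - 4/49)·y' = 0,
so isolating y',
  dy/dx = -(2x/9 - 4/9)/(2y/49 - 4/49)
        = -(2(x - 2)/9)/(2(y - 2)/49) = 49(2 - x)/(9(y - 2))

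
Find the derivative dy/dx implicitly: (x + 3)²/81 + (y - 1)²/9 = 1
Differentiate both sides with respect to x, treating y as y(x). By the chain rule, any term containing y contributes a factor of y' = dy/dx when we differentiate it.

Move every term to one side and write the relation as F(x, y) = 0. Term by term,
  d/dx[(x + 3)^2/81] = 2x/81 + 2/27
  d/dx[(y - 1)^2/9] = 2·y'(y - 1)/9
  d/dx[-1] = 0

The pieces without y' make up ∂F/∂x and the coefficient of y' is ∂F/∂y:
  ∂F/∂x = 2x/81 + 2/27,
  ∂F/∂y = 2y/9 - 2/9.

Since d/dx[F] = ∂F/∂x + (∂F/∂y)·y' = 0, solve for y':
  (∂F/∂y)·y' = -∂F/∂x
  dy/dx = -(∂F/∂x)/(∂F/∂y) = -(2x/81 + 2/27)/(2y/9 - 2/9)
        = -(2(x + 3)/81)/(2(y - 1)/9) = (-x - 3)/(9(y - 1))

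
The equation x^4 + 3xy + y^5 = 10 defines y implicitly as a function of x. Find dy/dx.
Differentiate the relation implicitly: treat y = y(x) and apply the chain rule, so every y-derivative picks up a y' = dy/dx factor.

With everything moved to the left-hand side, differentiate term by term:
  d/dx[x^4] = 4x^3
  d/dx[3xy] = 3x·y' + 3y
  d/dx[y^5] = 5y^4·y'
  d/dx[-10] = 0

Separating the contributions that come from x directly and those that come through y:
  without y':      4x^3 + 3y
  multiplying y':  3x + 5y^4

so (4x^3 + 3y) + (3x + 5y^4)·y' = 0, and therefore
  dy/dx = -(4x^3 + 3y)/(3x + 5y^4) = (-4x^3 - 3y)/(3x + 5y^4)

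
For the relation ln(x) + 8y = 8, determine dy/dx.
Differentiate the relation implicitly: treat y = y(x) and apply the chain rule, so every y-derivative picks up a y' = dy/dx factor.

With everything moved to the left-hand side, differentiate term by term:
  d/dx[8y] = 8·y'
  d/dx[ln(x)] = 1/x
  d/dx[-8] = 0

Separating the contributions that come from x directly and those that come through y:
  without y':      1/x
  multiplying y':  8

so (1/x) + (8)·y' = 0, and therefore
  dy/dx = -(1/x)/(8) = -1/(8x)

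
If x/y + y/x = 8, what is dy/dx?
Apply d/dx to both sides, remembering that y depends on x. Each occurrence of y therefore brings in a y' = dy/dx via the chain rule.

With F(x, y) equal to the left-hand side minus the right, differentiate F term by term:
  d/dx[x/y] = -x·y'/y^2 + 1/y
  d/dx[y/x] = y'/x - y/x^2
  d/dx[-8] = 0
Adding these up, d/dx[F] = 0 becomes
  (1/y - y/x^2) + (-x/y^2 + 1/x)·y' = 0,
so isolating y',
  dy/dx = -(1/y - y/x^2)/(-x/y^2 + 1/x)
        = -((x - y)(x + y)/(x^2y))/(-(x - y)(x + y)/(xy^2)) = y/x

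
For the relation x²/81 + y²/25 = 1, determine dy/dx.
Apply d/dx to both sides, remembering that y depends on x. Each occurrence of y therefore brings in a y' = dy/dx via the chain rule.

With F(x, y) equal to the left-hand side minus the right, differentiate F term by term:
  d/dx[x^2/81] = 2x/81
  d/dx[y^2/25] = 2y·y'/25
  d/dx[-1] = 0
Adding these up, d/dx[F] = 0 becomes
  (2x/81) + (2y/25)·y' = 0,
so isolating y',
  dy/dx = -(2x/81)/(2y/25) = -25x/(81y)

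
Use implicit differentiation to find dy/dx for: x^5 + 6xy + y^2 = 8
Take d/dx of both sides. Since y is implicitly a function of x, the chain rule attaches a y' = dy/dx factor whenever we differentiate through y.

Set F(x, y) = (left side) − (right side), so the curve is F = 0. Differentiating each term of F:
  d/dx[x^5] = 5x^4
  d/dx[6xy] = 6x·y' + 6y
  d/dx[y^2] = 2y·y'
  d/dx[-8] = 0

Collecting, the y'-free part is the partial derivative in x and the y' coefficient is the partial derivative in y:
  ∂F/∂x = 5x^4 + 6y
  ∂F/∂y = 6x + 2y

so d/dx[F(x, y(x))] = ∂F/∂x + (∂F/∂y)·y' = 0. Rearranging,
  dy/dx = -(∂F/∂x)/(∂F/∂y) = -(5x^4 + 6y)/(6x + 2y) = (-5x^4 - 6y)/(2(3x + y))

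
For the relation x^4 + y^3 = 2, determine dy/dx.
Apply d/dx to both sides, remembering that y depends on x. Each occurrence of y therefore brings in a y' = dy/dx via the chain rule.

With F(x, y) equal to the left-hand side minus the right, differentiate F term by term:
  d/dx[x^4] = 4x^3
  d/dx[y^3] = 3y^2·y'
  d/dx[-2] = 0
Adding these up, d/dx[F] = 0 becomes
  (4x^3) + (3y^2)·y' = 0,
so isolating y',
  dy/dx = -(4x^3)/(3y^2) = -4x^3/(3y^2)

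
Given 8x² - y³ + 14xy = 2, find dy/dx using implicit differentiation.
Differentiate both sides with respect to x, treating y as y(x). By the chain rule, any term containing y contributes a factor of y' = dy/dx when we differentiate it.

Move every term to one side and write the relation as F(x, y) = 0. Term by term,
  d/dx[8x^2] = 16x
  d/dx[14xy] = 14x·y' + 14y
  d/dx[-y^3] = -3y^2·y'
  d/dx[-2] = 0

The pieces without y' make up ∂F/∂x and the coefficient of y' is ∂F/∂y:
  ∂F/∂x = 16x + 14y,
  ∂F/∂y = 14x - 3y^2.

Since d/dx[F] = ∂F/∂x + (∂F/∂y)·y' = 0, solve for y':
  (∂F/∂y)·y' = -∂F/∂x
  dy/dx = -(∂F/∂x)/(∂F/∂y) = -(16x + 14y)/(14x - 3y^2) = 2(-8x - 7y)/(14x - 3y^2)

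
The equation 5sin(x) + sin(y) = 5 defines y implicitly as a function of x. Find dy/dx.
Apply d/dx to both sides, remembering that y depends on x. Each occurrence of y therefore brings in a y' = dy/dx via the chain rule.

With F(x, y) equal to the left-hand side minus the right, differentiate F term by term:
  d/dx[5sin(x)] = 5cos(x)
  d/dx[sin(y)] = y'·cos(y)
  d/dx[-5] = 0
Adding these up, d/dx[F] = 0 becomes
  (5cos(x)) + (cos(y))·y' = 0,
so isolating y',
  dy/dx = -(5cos(x))/(cos(y)) = -5cos(x)/cos(y)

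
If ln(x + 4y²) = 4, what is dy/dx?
Apply d/dx to both sides, remembering that y depends on x. Each occurrence of y therefore brings in a y' = dy/dx via the chain rule.

With F(x, y) equal to the left-hand side minus the right, differentiate F term by term:
  d/dx[ln(x + 4y^2)] = (8y·y' + 1)/(x + 4y^2)
  d/dx[-4] = 0
Adding these up, d/dx[F] = 0 becomes
  (1/(x + 4y^2)) + (8y/(x + 4y^2))·y' = 0,
so isolating y',
  dy/dx = -(1/(x + 4y^2))/(8y/(x + 4y^2)) = -1/(8y)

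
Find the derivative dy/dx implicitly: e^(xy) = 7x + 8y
Apply d/dx to both sides, remembering that y depends on x. Each occurrence of y therefore brings in a y' = dy/dx via the chain rule.

With F(x, y) equal to the left-hand side minus the right, differentiate F term by term:
  d/dx[-7x] = -7
  d/dx[-8y] = -8·y'
  d/dx[e^(xy)] = (x·y' + y)·e^(xy)
Adding these up, d/dx[F] = 0 becomes
  (y·e^(xy) - 7) + (x·e^(xy) - 8)·y' = 0,
so isolating y',
  dy/dx = -(y·e^(xy) - 7)/(x·e^(xy) - 8) = (-y·e^(xy) + 7)/(x·e^(xy) - 8)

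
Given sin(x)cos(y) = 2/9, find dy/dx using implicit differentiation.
Take d/dx of both sides. Since y is implicitly a function of x, the chain rule attaches a y' = dy/dx factor whenever we differentiate through y.

Set F(x, y) = (left side) − (right side), so the curve is F = 0. Differentiating each term of F:
  d/dx[sin(x)·cos(y)] = -y'·sin(x)·sin(y) + cos(x)·cos(y)
  d/dx[-2/9] = 0

Collecting, the y'-free part is the partial derivative in x and the y' coefficient is the partial derivative in y:
  ∂F/∂x = cos(x)·cos(y)
  ∂F/∂y = -sin(x)·sin(y)

so d/dx[F(x, y(x))] = ∂F/∂x + (∂F/∂y)·y' = 0. Rearranging,
  dy/dx = -(∂F/∂x)/(∂F/∂y) = -(cos(x)·cos(y))/(-sin(x)·sin(y)) = 1/(tan(x)·tan(y))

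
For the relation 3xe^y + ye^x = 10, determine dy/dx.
Differentiate the relation implicitly: treat y = y(x) and apply the chain rule, so every y-derivative picks up a y' = dy/dx factor.

With everything moved to the left-hand side, differentiate term by term:
  d/dx[3x·e^(y)] = 3x·y'·e^(y) + 3e^(y)
  d/dx[y·e^(x)] = y·e^(x) + y'·e^(x)
  d/dx[-10] = 0

Separating the contributions that come from x directly and those that come through y:
  without y':      y·e^(x) + 3e^(y)
  multiplying y':  3x·e^(y) + e^(x)

so (y·e^(x) + 3e^(y)) + (3x·e^(y) + e^(x))·y' = 0, and therefore
  dy/dx = -(y·e^(x) + 3e^(y))/(3x·e^(y) + e^(x)) = (-y·e^(x) - 3e^(y))/(3x·e^(y) + e^(x))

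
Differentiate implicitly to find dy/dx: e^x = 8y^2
Apply d/dx to both sides, remembering that y depends on x. Each occurrence of y therefore brings in a y' = dy/dx via the chain rule.

With F(x, y) equal to the left-hand side minus the right, differentiate F term by term:
  d/dx[-8y^2] = -16y·y'
  d/dx[e^(x)] = e^(x)
Adding these up, d/dx[F] = 0 becomes
  (e^(x)) + (-16y)·y' = 0,
so isolating y',
  dy/dx = -(e^(x))/(-16y) = e^(x)/(16y)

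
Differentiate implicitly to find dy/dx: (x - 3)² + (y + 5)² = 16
Apply d/dx to both sides, remembering that y depends on x. Each occurrence of y therefore brings in a y' = dy/dx via the chain rule.

With F(x, y) equal to the left-hand side minus the right, differentiate F term by term:
  d/dx[(x - 3)^2] = 2x - 6
  d/dx[(y + 5)^2] = 2·y'(y + 5)
  d/dx[-16] = 0
Adding these up, d/dx[F] = 0 becomes
  (2x - 6) + (2y + 10)·y' = 0,
so isolating y',
  dy/dx = -(2x - 6)/(2y + 10) = (3 - x)/(y + 5)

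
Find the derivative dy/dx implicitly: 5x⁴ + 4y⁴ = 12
Take d/dx of both sides. Since y is implicitly a function of x, the chain rule attaches a y' = dy/dx factor whenever we differentiate through y.

Set F(x, y) = (left side) − (right side), so the curve is F = 0. Differentiating each term of F:
  d/dx[5x^4] = 20x^3
  d/dx[4y^4] = 16y^3·y'
  d/dx[-12] = 0

Collecting, the y'-free part is the partial derivative in x and the y' coefficient is the partial derivative in y:
  ∂F/∂x = 20x^3
  ∂F/∂y = 16y^3

so d/dx[F(x, y(x))] = ∂F/∂x + (∂F/∂y)·y' = 0. Rearranging,
  dy/dx = -(∂F/∂x)/(∂F/∂y) = -(20x^3)/(16y^3) = -5x^3/(4y^3)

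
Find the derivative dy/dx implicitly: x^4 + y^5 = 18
Take d/dx of both sides. Since y is implicitly a function of x, the chain rule attaches a y' = dy/dx factor whenever we differentiate through y.

Set F(x, y) = (left side) − (right side), so the curve is F = 0. Differentiating each term of F:
  d/dx[x^4] = 4x^3
  d/dx[y^5] = 5y^4·y'
  d/dx[-18] = 0

Collecting, the y'-free part is the partial derivative in x and the y' coefficient is the partial derivative in y:
  ∂F/∂x = 4x^3
  ∂F/∂y = 5y^4

so d/dx[F(x, y(x))] = ∂F/∂x + (∂F/∂y)·y' = 0. Rearranging,
  dy/dx = -(∂F/∂x)/(∂F/∂y) = -(4x^3)/(5y^4) = -4x^3/(5y^4)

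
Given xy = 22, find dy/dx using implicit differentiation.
Differentiate both sides with respect to x, treating y as y(x). By the chain rule, any term containing y contributes a factor of y' = dy/dx when we differentiate it.

Move every term to one side and write the relation as F(x, y) = 0. Term by term,
  d/dx[xy] = x·y' + y
  d/dx[-22] = 0

The pieces without y' make up ∂F/∂x and the coefficient of y' is ∂F/∂y:
  ∂F/∂x = y,
  ∂F/∂y = x.

Since d/dx[F] = ∂F/∂x + (∂F/∂y)·y' = 0, solve for y':
  (∂F/∂y)·y' = -∂F/∂x
  dy/dx = -(∂F/∂x)/(∂F/∂y) = -(y)/(x) = -y/x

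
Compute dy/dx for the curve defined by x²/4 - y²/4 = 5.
Take d/dx of both sides. Since y is implicitly a function of x, the chain rule attaches a y' = dy/dx factor whenever we differentiate through y.

Set F(x, y) = (left side) − (right side), so the curve is F = 0. Differentiating each term of F:
  d/dx[x^2/4] = x/2
  d/dx[-y^2/4] = -y·y'/2
  d/dx[-5] = 0

Collecting, the y'-free part is the partial derivative in x and the y' coefficient is the partial derivative in y:
  ∂F/∂x = x/2
  ∂F/∂y = -y/2

so d/dx[F(x, y(x))] = ∂F/∂x + (∂F/∂y)·y' = 0. Rearranging,
  dy/dx = -(∂F/∂x)/(∂F/∂y) = -(x/2)/(-y/2) = x/y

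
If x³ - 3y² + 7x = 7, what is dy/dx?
Differentiate both sides with respect to x, treating y as y(x). By the chain rule, any term containing y contributes a factor of y' = dy/dx when we differentiate it.

Move every term to one side and write the relation as F(x, y) = 0. Term by term,
  d/dx[x^3] = 3x^2
  d/dx[7x] = 7
  d/dx[-3y^2] = -6y·y'
  d/dx[-7] = 0

The pieces without y' make up ∂F/∂x and the coefficient of y' is ∂F/∂y:
  ∂F/∂x = 3x^2 + 7,
  ∂F/∂y = -6y.

Since d/dx[F] = ∂F/∂x + (∂F/∂y)·y' = 0, solve for y':
  (∂F/∂y)·y' = -∂F/∂x
  dy/dx = -(∂F/∂x)/(∂F/∂y) = -(3x^2 + 7)/(-6y) = (3x^2 + 7)/(6y)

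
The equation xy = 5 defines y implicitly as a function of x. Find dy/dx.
Take d/dx of both sides. Since y is implicitly a function of x, the chain rule attaches a y' = dy/dx factor whenever we differentiate through y.

Set F(x, y) = (left side) − (right side), so the curve is F = 0. Differentiating each term of F:
  d/dx[xy] = x·y' + y
  d/dx[-5] = 0

Collecting, the y'-free part is the partial derivative in x and the y' coefficient is the partial derivative in y:
  ∂F/∂x = y
  ∂F/∂y = x

so d/dx[F(x, y(x))] = ∂F/∂x + (∂F/∂y)·y' = 0. Rearranging,
  dy/dx = -(∂F/∂x)/(∂F/∂y) = -(y)/(x) = -y/x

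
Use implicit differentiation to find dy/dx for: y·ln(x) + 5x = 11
Differentiate the relation implicitly: treat y = y(x) and apply the chain rule, so every y-derivative picks up a y' = dy/dx factor.

With everything moved to the left-hand side, differentiate term by term:
  d/dx[5x] = 5
  d/dx[y·ln(x)] = y'·ln(x) + y/x
  d/dx[-11] = 0

Separating the contributions that come from x directly and those that come through y:
  without y':      5 + y/x
  multiplying y':  ln(x)

so (5 + y/x) + (ln(x))·y' = 0, and therefore
  dy/dx = -(5 + y/x)/(ln(x))
        = -((5x + y)/x)/(ln(x)) = (-5x - y)/(x·ln(x))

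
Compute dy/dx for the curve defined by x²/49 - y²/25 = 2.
Take d/dx of both sides. Since y is implicitly a function of x, the chain rule attaches a y' = dy/dx factor whenever we differentiate through y.

Set F(x, y) = (left side) − (right side), so the curve is F = 0. Differentiating each term of F:
  d/dx[x^2/49] = 2x/49
  d/dx[-y^2/25] = -2y·y'/25
  d/dx[-2] = 0

Collecting, the y'-free part is the partial derivative in x and the y' coefficient is the partial derivative in y:
  ∂F/∂x = 2x/49
  ∂F/∂y = -2y/25

so d/dx[F(x, y(x))] = ∂F/∂x + (∂F/∂y)·y' = 0. Rearranging,
  dy/dx = -(∂F/∂x)/(∂F/∂y) = -(2x/49)/(-2y/25) = 25x/(49y)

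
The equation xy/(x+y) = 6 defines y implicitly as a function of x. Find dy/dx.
Differentiate both sides with respect to x, treating y as y(x). By the chain rule, any term containing y contributes a factor of y' = dy/dx when we differentiate it.

Move every term to one side and write the relation as F(x, y) = 0. Term by term,
  d/dx[xy/(x + y)] = xy(-y' - 1)/(x + y)^2 + x·y'/(x + y) + y/(x + y)
  d/dx[-6] = 0

The pieces without y' make up ∂F/∂x and the coefficient of y' is ∂F/∂y:
  ∂F/∂x = -xy/(x + y)^2 + y/(x + y),
  ∂F/∂y = -xy/(x + y)^2 + x/(x + y).

Since d/dx[F] = ∂F/∂x + (∂F/∂y)·y' = 0, solve for y':
  (∂F/∂y)·y' = -∂F/∂x
  dy/dx = -(∂F/∂x)/(∂F/∂y) = -(-xy/(x + y)^2 + y/(x + y))/(-xy/(x + y)^2 + x/(x + y))
        = -(y^2/(x + y)^2)/(x^2/(x + y)^2) = -y^2/x^2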